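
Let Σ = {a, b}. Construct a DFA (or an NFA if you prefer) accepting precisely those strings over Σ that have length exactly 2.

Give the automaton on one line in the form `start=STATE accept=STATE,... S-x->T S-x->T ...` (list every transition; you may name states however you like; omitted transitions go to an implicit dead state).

start=S0 accept=S2 S0-a->S1 S0-b->S1 S1-a->S2 S1-b->S2 S2-a->S3 S2-b->S3 S3-a->S3 S3-b->S3

We only need to distinguish lengths 0, 1, …, 2, and '>2'. Chain S0 → S1 → S2 → S3 on every symbol, with S3 looping. Accepting states: {S2}.
A 4-state machine:
        a   b  
>  S0   S1  S1 
   S1   S2  S2 
 * S2   S3  S3 
   S3   S3  S3 
(> = start, * = accepting)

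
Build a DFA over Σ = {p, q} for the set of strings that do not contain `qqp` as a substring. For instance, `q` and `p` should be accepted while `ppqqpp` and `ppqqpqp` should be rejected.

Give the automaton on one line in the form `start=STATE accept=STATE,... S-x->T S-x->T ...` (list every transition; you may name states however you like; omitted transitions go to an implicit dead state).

Track partial matches of the forbidden pattern `qqp`. State s3 is a dead state reached once `qqp` has occurred; every other state accepts. s0 means no part of `qqp` is currently matched.
A 4-state machine:
        p   q  
>* s0   s0  s1 
 * s1   s0  s2 
 * s2   s3  s2 
   s3   s3  s3 
(> = start, * = accepting)

start=s0 accept=s0,s1,s2 s0-p->s0 s0-q->s1 s1-p->s0 s1-q->s2 s2-p->s3 s2-q->s2 s3-p->s3 s3-q->s3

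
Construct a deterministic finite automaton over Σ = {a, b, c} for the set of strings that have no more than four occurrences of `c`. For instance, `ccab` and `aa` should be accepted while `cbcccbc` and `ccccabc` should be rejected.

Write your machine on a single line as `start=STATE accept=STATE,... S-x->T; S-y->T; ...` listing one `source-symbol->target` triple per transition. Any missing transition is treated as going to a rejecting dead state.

Only the number of `c`s matters, and only up to 5. Make a chain q0 → q1 → q2 → q3 → q4 → q5 advanced by each `c` (with q5 absorbing); every other symbol self-loops. The accepting set is {q0, q1, q2, q3, q4}.
With 6 states:
        a   b   c  
>* q0   q0  q0  q1 
 * q1   q1  q1  q2 
 * q2   q2  q2  q3 
 * q3   q3  q3  q4 
 * q4   q4  q4  q5 
   q5   q5  q5  q5 
(> = start, * = accepting)

start=q0; accept=q0,q1,q2,q3,q4; q0-a->q0; q0-b->q0; q0-c->q1; q1-a->q1; q1-b->q1; q1-c->q2; q2-a->q2; q2-b->q2; q2-c->q3; q3-a->q3; q3-b->q3; q3-c->q4; q4-a->q4; q4-b->q4; q4-c->q5; q5-a->q5; q5-b->q5; q5-c->q5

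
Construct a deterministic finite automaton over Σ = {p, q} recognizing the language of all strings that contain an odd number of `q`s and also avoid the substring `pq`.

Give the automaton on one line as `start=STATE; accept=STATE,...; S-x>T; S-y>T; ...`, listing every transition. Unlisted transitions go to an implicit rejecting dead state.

start=s0; accept=s2,s4; s0-p>s1; s0-q>s2; s1-p>s1; s1-q>s3; s2-p>s4; s2-q>s0; s3-p>s3; s3-q>s5; s4-p>s4; s4-q>s5; s5-p>s5; s5-q>s3

Build one automaton per condition and run them in lockstep. The first has 2 states tracking the count of `q`s modulo 2; the second has 3 states tracking partial matches of the forbidden pattern `pq`. A product state is a pair (one from each), accepting exactly when both do.
        p   q  
>  s0   s1  s2 
   s1   s1  s3 
 * s2   s4  s0 
   s3   s3  s5 
 * s4   s4  s5 
   s5   s5  s3 
(> = start, * = accepting)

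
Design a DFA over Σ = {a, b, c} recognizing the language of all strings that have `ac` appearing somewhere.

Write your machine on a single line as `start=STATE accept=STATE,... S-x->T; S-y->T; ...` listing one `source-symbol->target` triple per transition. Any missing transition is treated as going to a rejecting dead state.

Track how much of `ac` has been matched so far: state S0 is no progress, S2 is the absorbing accept state reached once `ac` has occurred. Intermediate states record partial matches; on a mismatch, fall back to the longest reusable overlap.
        a   b   c  
>  S0   S1  S0  S0 
   S1   S1  S0  S2 
 * S2   S2  S2  S2 
(> = start, * = accepting)

start=S0; accept=S2; S0-a->S1; S0-b->S0; S0-c->S0; S1-a->S1; S1-b->S0; S1-c->S2; S2-a->S2; S2-b->S2; S2-c->S2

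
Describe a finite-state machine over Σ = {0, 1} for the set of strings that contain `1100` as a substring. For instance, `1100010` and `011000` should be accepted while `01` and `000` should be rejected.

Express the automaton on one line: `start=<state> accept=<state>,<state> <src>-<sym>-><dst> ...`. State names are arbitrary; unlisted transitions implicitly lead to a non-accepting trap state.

Track how much of `1100` has been matched so far: state q0 is no progress, q4 is the absorbing accept state reached once `1100` has occurred. Intermediate states record partial matches; on a mismatch, fall back to the longest reusable overlap.
5 states suffice.
        0   1  
>  q0   q0  q1 
   q1   q0  q2 
   q2   q3  q2 
   q3   q4  q1 
 * q4   q4  q4 
(> = start, * = accepting)

start=q0 accept=q4 q0-0->q0 q0-1->q1 q1-0->q0 q1-1->q2 q2-0->q3 q2-1->q2 q3-0->q4 q3-1->q1 q4-0->q4 q4-1->q4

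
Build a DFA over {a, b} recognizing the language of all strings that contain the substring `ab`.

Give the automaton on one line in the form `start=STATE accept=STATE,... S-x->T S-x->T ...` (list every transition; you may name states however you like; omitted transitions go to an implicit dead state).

Track how much of `ab` has been matched so far: state S0 is no progress, S2 is the absorbing accept state reached once `ab` has occurred. Intermediate states record partial matches; on a mismatch, fall back to the longest reusable overlap.
A 3-state machine:
        a   b  
>  S0   S1  S0 
   S1   S1  S2 
 * S2   S2  S2 
(> = start, * = accepting)

start=S0 accept=S2 S0-a->S1 S0-b->S0 S1-a->S1 S1-b->S2 S2-a->S2 S2-b->S2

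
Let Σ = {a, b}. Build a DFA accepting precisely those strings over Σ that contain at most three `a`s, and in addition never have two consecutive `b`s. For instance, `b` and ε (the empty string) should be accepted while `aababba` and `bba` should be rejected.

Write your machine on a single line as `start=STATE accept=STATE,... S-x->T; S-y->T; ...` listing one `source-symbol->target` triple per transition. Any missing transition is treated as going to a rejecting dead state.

Handle the two conditions separately and then intersect. One (5 states) tracks the count of `a`s, saturating at 4; the other (3 states) tracks partial matches of the forbidden pattern `bb`. Each combined state is a pair, one component from each; accept when both components accept.
15 states suffice.
          a    b  
>* S0     S1   S2 
 * S1     S3   S4 
 * S2     S1   S5 
 * S3     S6   S7 
 * S4     S3   S8 
   S5     S8   S5 
 * S6     S9  S10 
 * S7     S6  S11 
   S8    S11   S8 
   S9     S9  S12 
 * S10    S9  S13 
   S11   S13  S11 
   S12    S9  S14 
   S13   S14  S13 
   S14   S14  S14 
(> = start, * = accepting)

start=S0; accept=S0,S1,S2,S3,S4,S6,S7,S10; S0-a->S1; S0-b->S2; S1-a->S3; S1-b->S4; S2-a->S1; S2-b->S5; S3-a->S6; S3-b->S7; S4-a->S3; S4-b->S8; S5-a->S8; S5-b->S5; S6-a->S9; S6-b->S10; S7-a->S6; S7-b->S11; S8-a->S11; S8-b->S8; S9-a->S9; S9-b->S12; S10-a->S9; S10-b->S13; S11-a->S13; S11-b->S11; S12-a->S9; S12-b->S14; S13-a->S14; S13-b->S13; S14-a->S14; S14-b->S14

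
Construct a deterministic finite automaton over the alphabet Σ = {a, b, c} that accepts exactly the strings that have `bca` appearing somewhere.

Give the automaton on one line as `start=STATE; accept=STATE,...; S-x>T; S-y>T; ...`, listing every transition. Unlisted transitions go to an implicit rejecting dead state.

start=s0; accept=s3; s0-a>s0; s0-b>s1; s0-c>s0; s1-a>s0; s1-b>s1; s1-c>s2; s2-a>s3; s2-b>s1; s2-c>s0; s3-a>s3; s3-b>s3; s3-c>s3

States s0..s2 record the length of the longest prefix of `bca` that matches the current input suffix. Reaching s3 means `bca` has been seen, and we stay there forever. Accept from s3.
        a   b   c  
>  s0   s0  s1  s0 
   s1   s0  s1  s2 
   s2   s3  s1  s0 
 * s3   s3  s3  s3 
(> = start, * = accepting)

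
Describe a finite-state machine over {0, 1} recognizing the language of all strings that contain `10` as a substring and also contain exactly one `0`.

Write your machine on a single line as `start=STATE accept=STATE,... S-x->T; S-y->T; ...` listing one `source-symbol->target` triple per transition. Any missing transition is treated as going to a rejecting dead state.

start=q0; accept=q5; q0-0->q1; q0-1->q2; q1-0->q3; q1-1->q4; q2-0->q5; q2-1->q2; q3-0->q3; q3-1->q6; q4-0->q7; q4-1->q4; q5-0->q7; q5-1->q5; q6-0->q7; q6-1->q6; q7-0->q7; q7-1->q7

Run two small machines in parallel and take their product. One (3 states) tracks whether and how much of `10` has been seen; the other (3 states) tracks the count of `0`s, saturating at 2. Each combined state is a pair, one component from each; accept when both components accept.
With 8 states:
        0   1  
>  q0   q1  q2 
   q1   q3  q4 
   q2   q5  q2 
   q3   q3  q6 
   q4   q7  q4 
 * q5   q7  q5 
   q6   q7  q6 
   q7   q7  q7 
(> = start, * = accepting)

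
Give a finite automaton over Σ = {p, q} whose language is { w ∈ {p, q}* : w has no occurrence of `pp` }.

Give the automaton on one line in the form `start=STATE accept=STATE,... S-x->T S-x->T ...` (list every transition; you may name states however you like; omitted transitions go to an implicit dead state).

start=A accept=A,B A-p->B A-q->A B-p->C B-q->A C-p->C C-q->C

Track partial matches of the forbidden pattern `pp`. State C is a dead state reached once `pp` has occurred; every other state accepts. A means no part of `pp` is currently matched.
A 3-state machine:
       p  q 
>* A   B  A 
 * B   C  A 
   C   C  C 
(> = start, * = accepting)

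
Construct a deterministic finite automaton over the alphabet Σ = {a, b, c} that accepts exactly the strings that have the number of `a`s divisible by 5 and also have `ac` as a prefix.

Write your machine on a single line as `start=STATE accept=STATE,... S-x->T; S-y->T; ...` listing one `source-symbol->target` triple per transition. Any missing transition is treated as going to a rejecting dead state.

start=S0; accept=S7; S0-a->S1; S0-b->S2; S0-c->S2; S1-a->S2; S1-b->S2; S1-c->S3; S2-a->S2; S2-b->S2; S2-c->S2; S3-a->S4; S3-b->S3; S3-c->S3; S4-a->S5; S4-b->S4; S4-c->S4; S5-a->S6; S5-b->S5; S5-c->S5; S6-a->S7; S6-b->S6; S6-c->S6; S7-a->S3; S7-b->S7; S7-c->S7

Build one automaton per condition and run them in lockstep. One (5 states) tracks the count of `a`s modulo 5; the other (4 states) tracks whether the input so far still matches the prefix `ac`. Each combined state is a pair, one component from each; accept when both components accept. Equivalent product states are then merged.
With 8 states:
        a   b   c  
>  S0   S1  S2  S2 
   S1   S2  S2  S3 
   S2   S2  S2  S2 
   S3   S4  S3  S3 
   S4   S5  S4  S4 
   S5   S6  S5  S5 
   S6   S7  S6  S6 
 * S7   S3  S7  S7 
(> = start, * = accepting)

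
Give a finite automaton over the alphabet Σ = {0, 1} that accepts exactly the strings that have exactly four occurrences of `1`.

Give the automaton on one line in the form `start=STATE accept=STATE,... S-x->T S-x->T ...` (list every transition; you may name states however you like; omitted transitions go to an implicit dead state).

Count `1`s, saturating at 5: states q0 through q4 mean 0 through 4 `1`s seen; q5 means more than 4. Each `1` increments (capped at q5); other symbols loop. Accept from {q4}.
A 6-state machine:
        0   1  
>  q0   q0  q1 
   q1   q1  q2 
   q2   q2  q3 
   q3   q3  q4 
 * q4   q4  q5 
   q5   q5  q5 
(> = start, * = accepting)

start=q0 accept=q4 q0-0->q0 q0-1->q1 q1-0->q1 q1-1->q2 q2-0->q2 q2-1->q3 q3-0->q3 q3-1->q4 q4-0->q4 q4-1->q5 q5-0->q5 q5-1->q5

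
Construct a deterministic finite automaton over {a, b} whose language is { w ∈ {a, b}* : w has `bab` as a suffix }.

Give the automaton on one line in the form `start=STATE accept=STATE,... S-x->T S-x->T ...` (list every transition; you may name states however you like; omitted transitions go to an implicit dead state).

Remember how much of `bab` the current input suffix matches. State S0 means no match yet; S1 means the last symbol is `b`; S2 means the last 2 symbols are `ba`; S3 means the last 3 symbols are `bab`. Only S3 accepts. On a mismatch, fall back to the longest proper suffix that is still a prefix of `bab`.
With 4 states:
        a   b  
>  S0   S0  S1 
   S1   S2  S1 
   S2   S0  S3 
 * S3   S2  S1 
(> = start, * = accepting)

start=S0 accept=S3 S0-a->S0 S0-b->S1 S1-a->S2 S1-b->S1 S2-a->S0 S2-b->S3 S3-a->S2 S3-b->S1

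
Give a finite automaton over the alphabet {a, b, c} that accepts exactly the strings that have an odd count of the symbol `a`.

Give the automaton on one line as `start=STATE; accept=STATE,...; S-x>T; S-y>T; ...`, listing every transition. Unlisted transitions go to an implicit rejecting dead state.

start=S0; accept=S1; S0-a>S1; S0-b>S0; S0-c>S0; S1-a>S0; S1-b>S1; S1-c>S1

The only thing that matters is how many `a`s have appeared, reduced mod 2. Use one state per residue: S0 for 0, …, S1 for 1. Reading `a` moves to the next residue; anything else stays put. S1 is accepting.
A 2-state machine:
        a   b   c  
>  S0   S1  S0  S0 
 * S1   S0  S1  S1 
(> = start, * = accepting)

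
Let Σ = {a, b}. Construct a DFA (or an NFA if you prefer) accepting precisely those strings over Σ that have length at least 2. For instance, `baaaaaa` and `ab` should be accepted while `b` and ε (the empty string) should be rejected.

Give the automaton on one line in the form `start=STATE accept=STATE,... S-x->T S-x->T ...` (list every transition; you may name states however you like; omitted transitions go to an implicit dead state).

We only need to distinguish lengths 0, 1, …, 2, and '>2'. Chain q0 → q1 → q2 → q3 on every symbol, with q3 looping. Accepting states: {q2, q3}.
A 4-state machine:
        a   b  
>  q0   q1  q1 
   q1   q2  q2 
 * q2   q3  q3 
 * q3   q3  q3 
(> = start, * = accepting)

start=q0 accept=q2,q3 q0-a->q1 q0-b->q1 q1-a->q2 q1-b->q2 q2-a->q3 q2-b->q3 q3-a->q3 q3-b->q3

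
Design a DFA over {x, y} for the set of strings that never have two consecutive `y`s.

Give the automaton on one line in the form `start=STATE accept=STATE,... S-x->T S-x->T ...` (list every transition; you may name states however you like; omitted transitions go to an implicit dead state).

This is the complement of 'contains `yy`'. Use the same substring-matching states — A through C holding how much of `yy` has just been matched — but flip the accepting set: everything except the trap C accepts.
With 3 states:
       x  y 
>* A   A  B 
 * B   A  C 
   C   C  C 
(> = start, * = accepting)

start=A accept=A,B A-x->A A-y->B B-x->A B-y->C C-x->C C-y->C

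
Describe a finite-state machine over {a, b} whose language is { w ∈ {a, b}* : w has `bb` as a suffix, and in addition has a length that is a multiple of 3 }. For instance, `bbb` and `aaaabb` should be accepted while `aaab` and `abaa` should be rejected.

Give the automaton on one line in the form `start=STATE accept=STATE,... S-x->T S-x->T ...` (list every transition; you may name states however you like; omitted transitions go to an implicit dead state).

start=q0 accept=q4 q0-a->q1 q0-b->q1 q1-a->q2 q1-b->q3 q2-a->q0 q2-b->q0 q3-a->q0 q3-b->q4 q4-a->q1 q4-b->q1

Run two small machines in parallel and take their product. The first has 3 states tracking how much of the suffix `bb` has currently been matched; the second has 3 states tracking the input length modulo 3. A product state is a pair (one from each), accepting exactly when both do. Minimizing collapses redundant product states.
5 states suffice.
        a   b  
>  q0   q1  q1 
   q1   q2  q3 
   q2   q0  q0 
   q3   q0  q4 
 * q4   q1  q1 
(> = start, * = accepting)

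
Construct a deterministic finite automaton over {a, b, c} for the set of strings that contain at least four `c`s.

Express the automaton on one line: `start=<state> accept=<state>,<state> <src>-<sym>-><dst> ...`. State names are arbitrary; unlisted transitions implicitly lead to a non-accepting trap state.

Only the number of `c`s matters, and only up to 5. Make a chain s0 → s1 → s2 → s3 → s4 → s5 advanced by each `c` (with s5 absorbing); every other symbol self-loops. The accepting set is {s4, s5}.
With 6 states:
        a   b   c  
>  s0   s0  s0  s1 
   s1   s1  s1  s2 
   s2   s2  s2  s3 
   s3   s3  s3  s4 
 * s4   s4  s4  s5 
 * s5   s5  s5  s5 
(> = start, * = accepting)

start=s0 accept=s4,s5 s0-a->s0 s0-b->s0 s0-c->s1 s1-a->s1 s1-b->s1 s1-c->s2 s2-a->s2 s2-b->s2 s2-c->s3 s3-a->s3 s3-b->s3 s3-c->s4 s4-a->s4 s4-b->s4 s4-c->s5 s5-a->s5 s5-b->s5 s5-c->s5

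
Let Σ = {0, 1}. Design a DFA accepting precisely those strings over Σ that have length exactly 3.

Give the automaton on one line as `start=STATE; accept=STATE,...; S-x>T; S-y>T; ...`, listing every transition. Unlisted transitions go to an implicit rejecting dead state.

We only need to distinguish lengths 0, 1, …, 3, and '>3'. Chain q0 → q1 → q2 → q3 → q4 on every symbol, with q4 looping. Accepting states: {q3}.
5 states suffice.
        0   1  
>  q0   q1  q1 
   q1   q2  q2 
   q2   q3  q3 
 * q3   q4  q4 
   q4   q4  q4 
(> = start, * = accepting)

start=q0; accept=q3; q0-0>q1; q0-1>q1; q1-0>q2; q1-1>q2; q2-0>q3; q2-1>q3; q3-0>q4; q3-1>q4; q4-0>q4; q4-1>q4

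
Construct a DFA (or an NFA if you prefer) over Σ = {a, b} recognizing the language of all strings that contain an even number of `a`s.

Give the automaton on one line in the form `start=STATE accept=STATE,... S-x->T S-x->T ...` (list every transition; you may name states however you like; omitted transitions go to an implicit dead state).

start=s0 accept=s0 s0-a->s1 s0-b->s0 s1-a->s0 s1-b->s1

Keep the running count of `a`s modulo 2: each `a` advances along the cycle s0 → s1 → s0 while other symbols loop. Accept at s0.
        a   b  
>* s0   s1  s0 
   s1   s0  s1 
(> = start, * = accepting)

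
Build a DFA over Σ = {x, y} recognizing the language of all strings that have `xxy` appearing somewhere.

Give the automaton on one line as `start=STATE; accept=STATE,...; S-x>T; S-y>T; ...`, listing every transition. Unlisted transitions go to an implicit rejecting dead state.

States s0..s2 record the length of the longest prefix of `xxy` that matches the current input suffix. Reaching s3 means `xxy` has been seen, and we stay there forever. Accept from s3.
        x   y  
>  s0   s1  s0 
   s1   s2  s0 
   s2   s2  s3 
 * s3   s3  s3 
(> = start, * = accepting)

start=s0; accept=s3; s0-x>s1; s0-y>s0; s1-x>s2; s1-y>s0; s2-x>s2; s2-y>s3; s3-x>s3; s3-y>s3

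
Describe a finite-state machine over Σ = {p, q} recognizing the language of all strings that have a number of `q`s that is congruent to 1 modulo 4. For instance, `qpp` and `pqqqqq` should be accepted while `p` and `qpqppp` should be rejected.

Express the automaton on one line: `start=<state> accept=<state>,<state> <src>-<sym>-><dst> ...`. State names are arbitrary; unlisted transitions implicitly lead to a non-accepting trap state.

start=S0 accept=S1 S0-p->S0 S0-q->S1 S1-p->S1 S1-q->S2 S2-p->S2 S2-q->S3 S3-p->S3 S3-q->S0

Keep the running count of `q`s modulo 4: each `q` advances along the cycle S0 → S1 → S2 → S3 → S0 while other symbols loop. Accept at S1.
4 states suffice.
        p   q  
>  S0   S0  S1 
 * S1   S1  S2 
   S2   S2  S3 
   S3   S3  S0 
(> = start, * = accepting)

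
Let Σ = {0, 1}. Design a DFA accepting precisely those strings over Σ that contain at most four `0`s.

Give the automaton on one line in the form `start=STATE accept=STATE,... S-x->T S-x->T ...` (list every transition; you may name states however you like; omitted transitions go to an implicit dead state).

Only the number of `0`s matters, and only up to 5. Make a chain s0 → s1 → s2 → s3 → s4 → s5 advanced by each `0` (with s5 absorbing); every other symbol self-loops. The accepting set is {s0, s1, s2, s3, s4}.
A 6-state machine:
        0   1  
>* s0   s1  s0 
 * s1   s2  s1 
 * s2   s3  s2 
 * s3   s4  s3 
 * s4   s5  s4 
   s5   s5  s5 
(> = start, * = accepting)

start=s0 accept=s0,s1,s2,s3,s4 s0-0->s1 s0-1->s0 s1-0->s2 s1-1->s1 s2-0->s3 s2-1->s2 s3-0->s4 s3-1->s3 s4-0->s5 s4-1->s4 s5-0->s5 s5-1->s5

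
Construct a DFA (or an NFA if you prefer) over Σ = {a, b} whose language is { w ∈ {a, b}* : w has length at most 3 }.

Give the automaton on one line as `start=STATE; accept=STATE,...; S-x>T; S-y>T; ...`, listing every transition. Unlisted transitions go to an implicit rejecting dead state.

Count input length up to 4: every symbol moves from q0 toward q4, which means 'more than 3' and absorbs. Accept from {q0, q1, q2, q3}.
        a   b  
>* q0   q1  q1 
 * q1   q2  q2 
 * q2   q3  q3 
 * q3   q4  q4 
   q4   q4  q4 
(> = start, * = accepting)

start=q0; accept=q0,q1,q2,q3; q0-a>q1; q0-b>q1; q1-a>q2; q1-b>q2; q2-a>q3; q2-b>q3; q3-a>q4; q3-b>q4; q4-a>q4; q4-b>q4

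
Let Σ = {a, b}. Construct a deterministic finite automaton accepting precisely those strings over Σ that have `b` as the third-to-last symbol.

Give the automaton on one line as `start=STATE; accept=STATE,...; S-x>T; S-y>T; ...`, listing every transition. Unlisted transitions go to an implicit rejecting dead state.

start=q0; accept=q11,q12,q13,q14; q0-a>q1; q0-b>q2; q1-a>q3; q1-b>q4; q2-a>q5; q2-b>q6; q3-a>q7; q3-b>q8; q4-a>q9; q4-b>q10; q5-a>q11; q5-b>q12; q6-a>q13; q6-b>q14; q7-a>q7; q7-b>q8; q8-a>q9; q8-b>q10; q9-a>q11; q9-b>q12; q10-a>q13; q10-b>q14; q11-a>q7; q11-b>q8; q12-a>q9; q12-b>q10; q13-a>q11; q13-b>q12; q14-a>q13; q14-b>q14

Because acceptance depends on a position counted from the end, the machine has to buffer the most recent 3 symbols. Make each state the string of the last up-to-3 symbols read; on input `x` shift the window left and append `x`. Accept when the buffered window has length 3 and begins with `b`.
With 15 states:
          a    b  
>  q0     q1   q2 
   q1     q3   q4 
   q2     q5   q6 
   q3     q7   q8 
   q4     q9  q10 
   q5    q11  q12 
   q6    q13  q14 
   q7     q7   q8 
   q8     q9  q10 
   q9    q11  q12 
   q10   q13  q14 
 * q11    q7   q8 
 * q12    q9  q10 
 * q13   q11  q12 
 * q14   q13  q14 
(> = start, * = accepting)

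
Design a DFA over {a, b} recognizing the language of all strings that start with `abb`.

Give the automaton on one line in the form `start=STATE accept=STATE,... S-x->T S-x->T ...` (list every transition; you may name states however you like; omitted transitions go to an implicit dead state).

Walk along `abb` while the input agrees: from s0 take `a` to s1, and so on. Any deviation drops to the rejecting sink s4. Once s3 is reached the prefix is confirmed and every continuation is accepted.
A 5-state machine:
        a   b  
>  s0   s1  s4 
   s1   s4  s2 
   s2   s4  s3 
 * s3   s3  s3 
   s4   s4  s4 
(> = start, * = accepting)

start=s0 accept=s3 s0-a->s1 s0-b->s4 s1-a->s4 s1-b->s2 s2-a->s4 s2-b->s3 s3-a->s3 s3-b->s3 s4-a->s4 s4-b->s4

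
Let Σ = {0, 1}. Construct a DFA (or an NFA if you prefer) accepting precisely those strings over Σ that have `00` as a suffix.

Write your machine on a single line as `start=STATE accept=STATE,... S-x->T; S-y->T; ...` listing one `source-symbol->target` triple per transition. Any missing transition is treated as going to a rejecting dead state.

Remember how much of `00` the current input suffix matches. State q0 means no match yet; q1 means the last symbol is `0`; q2 means the last 2 symbols are `00`. Only q2 accepts. On a mismatch, fall back to the longest proper suffix that is still a prefix of `00`.
With 3 states:
        0   1  
>  q0   q1  q0 
   q1   q2  q0 
 * q2   q2  q0 
(> = start, * = accepting)

start=q0; accept=q2; q0-0->q1; q0-1->q0; q1-0->q2; q1-1->q0; q2-0->q2; q2-1->q0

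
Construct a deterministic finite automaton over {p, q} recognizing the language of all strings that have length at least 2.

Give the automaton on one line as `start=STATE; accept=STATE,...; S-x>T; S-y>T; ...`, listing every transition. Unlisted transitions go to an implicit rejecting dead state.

start=s0; accept=s2,s3; s0-p>s1; s0-q>s1; s1-p>s2; s1-q>s2; s2-p>s3; s2-q>s3; s3-p>s3; s3-q>s3

Count input length up to 3: every symbol moves from s0 toward s3, which means 'more than 2' and absorbs. Accept from {s2, s3}.
        p   q  
>  s0   s1  s1 
   s1   s2  s2 
 * s2   s3  s3 
 * s3   s3  s3 
(> = start, * = accepting)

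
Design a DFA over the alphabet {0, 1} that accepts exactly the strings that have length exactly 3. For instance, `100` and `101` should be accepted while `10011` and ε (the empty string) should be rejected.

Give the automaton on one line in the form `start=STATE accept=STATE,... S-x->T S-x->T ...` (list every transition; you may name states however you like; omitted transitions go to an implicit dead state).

Count input length up to 4: every symbol moves from A toward E, which means 'more than 3' and absorbs. Accept from {D}.
5 states suffice.
       0  1 
>  A   B  B 
   B   C  C 
   C   D  D 
 * D   E  E 
   E   E  E 
(> = start, * = accepting)

start=A accept=D A-0->B A-1->B B-0->C B-1->C C-0->D C-1->D D-0->E D-1->E E-0->E E-1->E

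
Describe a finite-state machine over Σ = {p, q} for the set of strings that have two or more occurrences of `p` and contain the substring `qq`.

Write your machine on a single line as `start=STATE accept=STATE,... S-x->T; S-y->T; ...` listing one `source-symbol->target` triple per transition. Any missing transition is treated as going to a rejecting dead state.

start=s0; accept=s10,s11; s0-p->s1; s0-q->s2; s1-p->s3; s1-q->s4; s2-p->s1; s2-q->s5; s3-p->s6; s3-q->s7; s4-p->s3; s4-q->s8; s5-p->s8; s5-q->s5; s6-p->s6; s6-q->s9; s7-p->s6; s7-q->s10; s8-p->s10; s8-q->s8; s9-p->s6; s9-q->s11; s10-p->s11; s10-q->s10; s11-p->s11; s11-q->s11

Handle the two conditions separately and then intersect. One (4 states) tracks the count of `p`s, saturating at 3; the other (3 states) tracks whether and how much of `qq` has been seen. Each combined state is a pair, one component from each; accept when both components accept.
12 states suffice.
          p    q  
>  s0     s1   s2 
   s1     s3   s4 
   s2     s1   s5 
   s3     s6   s7 
   s4     s3   s8 
   s5     s8   s5 
   s6     s6   s9 
   s7     s6  s10 
   s8    s10   s8 
   s9     s6  s11 
 * s10   s11  s10 
 * s11   s11  s11 
(> = start, * = accepting)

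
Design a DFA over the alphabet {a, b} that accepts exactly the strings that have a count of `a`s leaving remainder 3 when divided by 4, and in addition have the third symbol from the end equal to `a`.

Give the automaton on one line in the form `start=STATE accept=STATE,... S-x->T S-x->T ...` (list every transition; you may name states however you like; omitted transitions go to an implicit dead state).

Run two small machines in parallel and take their product. One (4 states) tracks the count of `a`s modulo 4; the other (15 states) tracks the last 3 symbols read. Each combined state is a pair, one component from each; accept when both components accept. Equivalent product states are then merged.
With 15 states:
          a    b  
>  s0     s1   s0 
   s1     s2   s3 
   s2     s4   s5 
   s3     s6   s3 
 * s4     s0   s7 
   s5     s8   s9 
   s6    s10   s5 
 * s7     s0  s11 
 * s8     s0  s12 
   s9    s13   s9 
   s10    s0   s7 
 * s11    s0  s14 
   s12    s0  s11 
   s13    s0  s12 
   s14    s0  s14 
(> = start, * = accepting)

start=s0 accept=s4,s7,s8,s11 s0-a->s1 s0-b->s0 s1-a->s2 s1-b->s3 s2-a->s4 s2-b->s5 s3-a->s6 s3-b->s3 s4-a->s0 s4-b->s7 s5-a->s8 s5-b->s9 s6-a->s10 s6-b->s5 s7-a->s0 s7-b->s11 s8-a->s0 s8-b->s12 s9-a->s13 s9-b->s9 s10-a->s0 s10-b->s7 s11-a->s0 s11-b->s14 s12-a->s0 s12-b->s11 s13-a->s0 s13-b->s12 s14-a->s0 s14-b->s14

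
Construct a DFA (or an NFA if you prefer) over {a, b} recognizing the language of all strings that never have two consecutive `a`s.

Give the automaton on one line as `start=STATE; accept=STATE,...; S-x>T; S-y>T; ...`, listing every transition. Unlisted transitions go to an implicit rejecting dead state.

This is the complement of 'contains `aa`'. Use the same substring-matching states — q0 through q2 holding how much of `aa` has just been matched — but flip the accepting set: everything except the trap q2 accepts.
With 3 states:
        a   b  
>* q0   q1  q0 
 * q1   q2  q0 
   q2   q2  q2 
(> = start, * = accepting)

start=q0; accept=q0,q1; q0-a>q1; q0-b>q0; q1-a>q2; q1-b>q0; q2-a>q2; q2-b>q2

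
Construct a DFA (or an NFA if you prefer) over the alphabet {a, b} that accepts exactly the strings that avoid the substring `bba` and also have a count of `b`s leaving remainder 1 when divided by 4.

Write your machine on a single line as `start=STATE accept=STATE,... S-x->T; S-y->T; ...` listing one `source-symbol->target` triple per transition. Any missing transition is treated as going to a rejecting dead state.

Run two small machines in parallel and take their product. One (4 states) tracks partial matches of the forbidden pattern `bba`; the other (4 states) tracks the count of `b`s modulo 4. Each combined state is a pair, one component from each; accept when both components accept. Minimizing collapses redundant product states.
13 states suffice.
          a    b  
>  q0     q0   q1 
 * q1     q2   q3 
 * q2     q2   q4 
   q3     q5   q6 
   q4     q7   q6 
   q5     q5   q5 
   q6     q5   q8 
   q7     q7   q9 
   q8     q5  q10 
   q9    q11   q8 
 * q10    q5   q3 
   q11   q11  q12 
   q12    q0  q10 
(> = start, * = accepting)

start=q0; accept=q1,q2,q10; q0-a->q0; q0-b->q1; q1-a->q2; q1-b->q3; q2-a->q2; q2-b->q4; q3-a->q5; q3-b->q6; q4-a->q7; q4-b->q6; q5-a->q5; q5-b->q5; q6-a->q5; q6-b->q8; q7-a->q7; q7-b->q9; q8-a->q5; q8-b->q10; q9-a->q11; q9-b->q8; q10-a->q5; q10-b->q3; q11-a->q11; q11-b->q12; q12-a->q0; q12-b->q10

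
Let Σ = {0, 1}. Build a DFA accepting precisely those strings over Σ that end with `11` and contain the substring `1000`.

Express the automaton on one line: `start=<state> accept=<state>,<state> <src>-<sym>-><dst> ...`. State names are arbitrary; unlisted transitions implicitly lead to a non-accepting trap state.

start=q0 accept=q6 q0-0->q0 q0-1->q1 q1-0->q2 q1-1->q1 q2-0->q3 q2-1->q1 q3-0->q4 q3-1->q1 q4-0->q4 q4-1->q5 q5-0->q4 q5-1->q6 q6-0->q4 q6-1->q6

Run two small machines in parallel and take their product. The first has 3 states tracking how much of the suffix `11` has currently been matched; the second has 5 states tracking whether and how much of `1000` has been seen. A product state is a pair (one from each), accepting exactly when both do. Minimizing collapses redundant product states.
A 7-state machine:
        0   1  
>  q0   q0  q1 
   q1   q2  q1 
   q2   q3  q1 
   q3   q4  q1 
   q4   q4  q5 
   q5   q4  q6 
 * q6   q4  q6 
(> = start, * = accepting)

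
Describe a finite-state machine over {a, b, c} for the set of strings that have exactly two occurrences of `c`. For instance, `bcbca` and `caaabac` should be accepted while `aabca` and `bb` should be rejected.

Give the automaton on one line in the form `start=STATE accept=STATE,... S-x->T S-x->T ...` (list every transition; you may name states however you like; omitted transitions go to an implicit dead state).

start=q0 accept=q2 q0-a->q0 q0-b->q0 q0-c->q1 q1-a->q1 q1-b->q1 q1-c->q2 q2-a->q2 q2-b->q2 q2-c->q3 q3-a->q3 q3-b->q3 q3-c->q3

Only the number of `c`s matters, and only up to 3. Make a chain q0 → q1 → q2 → q3 advanced by each `c` (with q3 absorbing); every other symbol self-loops. The accepting set is {q2}.
A 4-state machine:
        a   b   c  
>  q0   q0  q0  q1 
   q1   q1  q1  q2 
 * q2   q2  q2  q3 
   q3   q3  q3  q3 
(> = start, * = accepting)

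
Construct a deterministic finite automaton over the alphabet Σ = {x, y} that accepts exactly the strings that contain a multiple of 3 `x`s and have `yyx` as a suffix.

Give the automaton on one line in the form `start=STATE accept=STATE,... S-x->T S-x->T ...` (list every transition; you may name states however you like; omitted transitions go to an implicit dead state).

Build one automaton per condition and run them in lockstep. One (3 states) tracks the count of `x`s modulo 3; the other (4 states) tracks how much of the suffix `yyx` has currently been matched. Each combined state is a pair, one component from each; accept when both components accept. After merging equivalent states the machine shrinks.
With 6 states:
        x   y  
>  s0   s1  s0 
   s1   s2  s1 
   s2   s0  s3 
   s3   s0  s4 
   s4   s5  s4 
 * s5   s1  s0 
(> = start, * = accepting)

start=s0 accept=s5 s0-x->s1 s0-y->s0 s1-x->s2 s1-y->s1 s2-x->s0 s2-y->s3 s3-x->s0 s3-y->s4 s4-x->s5 s4-y->s4 s5-x->s1 s5-y->s0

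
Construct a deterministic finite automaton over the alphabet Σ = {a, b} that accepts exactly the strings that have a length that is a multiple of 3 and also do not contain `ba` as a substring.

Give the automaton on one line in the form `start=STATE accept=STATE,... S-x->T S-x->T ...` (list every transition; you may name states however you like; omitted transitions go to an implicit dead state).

start=q0 accept=q0,q6 q0-a->q1 q0-b->q2 q1-a->q3 q1-b->q4 q2-a->q5 q2-b->q4 q3-a->q0 q3-b->q6 q4-a->q5 q4-b->q6 q5-a->q5 q5-b->q5 q6-a->q5 q6-b->q2

Handle the two conditions separately and then intersect. One (3 states) tracks the input length modulo 3; the other (3 states) tracks partial matches of the forbidden pattern `ba`. Each combined state is a pair, one component from each; accept when both components accept. Minimizing collapses redundant product states.
With 7 states:
        a   b  
>* q0   q1  q2 
   q1   q3  q4 
   q2   q5  q4 
   q3   q0  q6 
   q4   q5  q6 
   q5   q5  q5 
 * q6   q5  q2 
(> = start, * = accepting)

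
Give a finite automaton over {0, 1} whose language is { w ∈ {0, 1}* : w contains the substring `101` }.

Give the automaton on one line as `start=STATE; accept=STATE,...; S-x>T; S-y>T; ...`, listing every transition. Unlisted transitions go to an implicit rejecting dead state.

Track how much of `101` has been matched so far: state q0 is no progress, q3 is the absorbing accept state reached once `101` has occurred. Intermediate states record partial matches; on a mismatch, fall back to the longest reusable overlap.
4 states suffice.
        0   1  
>  q0   q0  q1 
   q1   q2  q1 
   q2   q0  q3 
 * q3   q3  q3 
(> = start, * = accepting)

start=q0; accept=q3; q0-0>q0; q0-1>q1; q1-0>q2; q1-1>q1; q2-0>q0; q2-1>q3; q3-0>q3; q3-1>q3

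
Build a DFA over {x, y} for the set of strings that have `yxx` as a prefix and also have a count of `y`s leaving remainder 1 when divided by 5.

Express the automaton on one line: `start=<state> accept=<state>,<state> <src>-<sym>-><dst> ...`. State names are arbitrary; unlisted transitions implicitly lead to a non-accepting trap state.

Handle the two conditions separately and then intersect. The first has 5 states tracking whether the input so far still matches the prefix `yxx`; the second has 5 states tracking the count of `y`s modulo 5. A product state is a pair (one from each), accepting exactly when both do. After merging equivalent states the machine shrinks.
A 9-state machine:
        x   y  
>  s0   s1  s2 
   s1   s1  s1 
   s2   s3  s1 
   s3   s4  s1 
 * s4   s4  s5 
   s5   s5  s6 
   s6   s6  s7 
   s7   s7  s8 
   s8   s8  s4 
(> = start, * = accepting)

start=s0 accept=s4 s0-x->s1 s0-y->s2 s1-x->s1 s1-y->s1 s2-x->s3 s2-y->s1 s3-x->s4 s3-y->s1 s4-x->s4 s4-y->s5 s5-x->s5 s5-y->s6 s6-x->s6 s6-y->s7 s7-x->s7 s7-y->s8 s8-x->s8 s8-y->s4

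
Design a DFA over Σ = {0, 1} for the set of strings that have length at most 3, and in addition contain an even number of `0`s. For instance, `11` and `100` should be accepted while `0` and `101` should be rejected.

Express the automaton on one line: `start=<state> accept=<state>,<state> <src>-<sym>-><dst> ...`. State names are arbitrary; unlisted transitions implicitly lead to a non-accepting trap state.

Run two small machines in parallel and take their product. The first has 5 states tracking the input length, saturating at 4; the second has 2 states tracking the count of `0`s modulo 2. A product state is a pair (one from each), accepting exactly when both do. After merging equivalent states the machine shrinks.
       0  1 
>* A   B  C 
   B   D  E 
 * C   E  D 
 * D   F  G 
   E   G  F 
   F   F  F 
 * G   F  F 
(> = start, * = accepting)

start=A accept=A,C,D,G A-0->B A-1->C B-0->D B-1->E C-0->E C-1->D D-0->F D-1->G E-0->G E-1->F F-0->F F-1->F G-0->F G-1->F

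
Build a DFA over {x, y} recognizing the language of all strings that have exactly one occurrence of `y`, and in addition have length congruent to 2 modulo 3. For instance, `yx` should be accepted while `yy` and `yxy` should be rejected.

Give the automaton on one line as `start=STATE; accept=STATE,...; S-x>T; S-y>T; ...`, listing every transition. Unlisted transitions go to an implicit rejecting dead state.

start=q0; accept=q4; q0-x>q1; q0-y>q2; q1-x>q3; q1-y>q4; q2-x>q4; q2-y>q5; q3-x>q0; q3-y>q6; q4-x>q6; q4-y>q7; q5-x>q7; q5-y>q7; q6-x>q2; q6-y>q8; q7-x>q8; q7-y>q8; q8-x>q5; q8-y>q5

Handle the two conditions separately and then intersect. The first has 3 states tracking the count of `y`s, saturating at 2; the second has 3 states tracking the input length modulo 3. A product state is a pair (one from each), accepting exactly when both do.
With 9 states:
        x   y  
>  q0   q1  q2 
   q1   q3  q4 
   q2   q4  q5 
   q3   q0  q6 
 * q4   q6  q7 
   q5   q7  q7 
   q6   q2  q8 
   q7   q8  q8 
   q8   q5  q5 
(> = start, * = accepting)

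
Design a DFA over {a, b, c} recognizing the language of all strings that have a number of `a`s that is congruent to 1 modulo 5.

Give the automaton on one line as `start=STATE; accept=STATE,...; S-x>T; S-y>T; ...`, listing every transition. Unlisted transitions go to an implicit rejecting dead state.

start=S0; accept=S1; S0-a>S1; S0-b>S0; S0-c>S0; S1-a>S2; S1-b>S1; S1-c>S1; S2-a>S3; S2-b>S2; S2-c>S2; S3-a>S4; S3-b>S3; S3-c>S3; S4-a>S0; S4-b>S4; S4-c>S4

The only thing that matters is how many `a`s have appeared, reduced mod 5. Use one state per residue: S0 for 0, …, S4 for 4. Reading `a` moves to the next residue; anything else stays put. S1 is accepting.
5 states suffice.
        a   b   c  
>  S0   S1  S0  S0 
 * S1   S2  S1  S1 
   S2   S3  S2  S2 
   S3   S4  S3  S3 
   S4   S0  S4  S4 
(> = start, * = accepting)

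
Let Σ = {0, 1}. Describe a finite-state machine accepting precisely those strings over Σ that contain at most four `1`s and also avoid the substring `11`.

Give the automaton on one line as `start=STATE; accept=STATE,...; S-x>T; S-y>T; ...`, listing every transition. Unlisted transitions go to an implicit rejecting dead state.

start=s0; accept=s0,s1,s2,s4,s5,s6,s7,s8; s0-0>s0; s0-1>s1; s1-0>s2; s1-1>s3; s2-0>s2; s2-1>s4; s3-0>s3; s3-1>s3; s4-0>s5; s4-1>s3; s5-0>s5; s5-1>s6; s6-0>s7; s6-1>s3; s7-0>s7; s7-1>s8; s8-0>s8; s8-1>s3

Run two small machines in parallel and take their product. One (6 states) tracks the count of `1`s, saturating at 5; the other (3 states) tracks partial matches of the forbidden pattern `11`. Each combined state is a pair, one component from each; accept when both components accept. After merging equivalent states the machine shrinks.
        0   1  
>* s0   s0  s1 
 * s1   s2  s3 
 * s2   s2  s4 
   s3   s3  s3 
 * s4   s5  s3 
 * s5   s5  s6 
 * s6   s7  s3 
 * s7   s7  s8 
 * s8   s8  s3 
(> = start, * = accepting)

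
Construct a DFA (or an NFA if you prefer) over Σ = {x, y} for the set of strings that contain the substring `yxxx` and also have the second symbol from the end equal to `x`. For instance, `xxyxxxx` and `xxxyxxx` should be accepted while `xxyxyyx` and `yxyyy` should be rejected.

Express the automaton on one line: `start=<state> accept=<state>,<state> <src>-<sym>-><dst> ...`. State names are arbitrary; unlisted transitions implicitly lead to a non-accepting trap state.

start=q0 accept=q4,q5 q0-x->q0 q0-y->q1 q1-x->q2 q1-y->q1 q2-x->q3 q2-y->q1 q3-x->q4 q3-y->q1 q4-x->q4 q4-y->q5 q5-x->q6 q5-y->q7 q6-x->q4 q6-y->q5 q7-x->q6 q7-y->q7

Handle the two conditions separately and then intersect. One (5 states) tracks whether and how much of `yxxx` has been seen; the other (7 states) tracks the last 2 symbols read. Each combined state is a pair, one component from each; accept when both components accept. Equivalent product states are then merged.
8 states suffice.
        x   y  
>  q0   q0  q1 
   q1   q2  q1 
   q2   q3  q1 
   q3   q4  q1 
 * q4   q4  q5 
 * q5   q6  q7 
   q6   q4  q5 
   q7   q6  q7 
(> = start, * = accepting)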